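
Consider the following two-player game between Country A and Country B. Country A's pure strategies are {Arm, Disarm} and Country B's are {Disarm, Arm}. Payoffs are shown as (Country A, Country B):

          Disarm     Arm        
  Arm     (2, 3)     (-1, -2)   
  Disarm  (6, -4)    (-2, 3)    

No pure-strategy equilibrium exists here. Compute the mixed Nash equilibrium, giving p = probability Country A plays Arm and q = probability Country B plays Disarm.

Country B's indifference between Disarm and Arm determines Country A's mixing probability p:
  Country B's expected payoff from Disarm: p·3 + (1−p)·(-4) = 7p - 4
  Country B's expected payoff from Arm: p·(-2) + (1−p)·3 = -5p + 3
  7p - 4 = -5p + 3  ⇒  12p = 7  ⇒  p = 7/12.
For Country A to be willing to mix, Country A must be indifferent between Arm and Disarm, which pins down Country B's mix.
  Country A's payoff from Arm: q·2 + (1−q)·(-1) = 3q - 1
  Country A's payoff from Disarm: q·6 + (1−q)·(-2) = 8q - 2
  3q - 1 = 8q - 2  ⇒  -5q = -1  ⇒  q = 1/5.

p = 7/12, q = 1/5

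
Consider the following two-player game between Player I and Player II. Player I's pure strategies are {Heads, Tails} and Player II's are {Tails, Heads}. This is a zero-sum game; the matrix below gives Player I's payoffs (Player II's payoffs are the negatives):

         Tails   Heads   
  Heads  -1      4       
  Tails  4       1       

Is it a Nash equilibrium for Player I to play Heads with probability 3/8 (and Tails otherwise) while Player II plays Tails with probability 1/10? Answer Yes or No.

Given Player II's mix q = 1/10, Player I's payoff from Heads is 7/2 but from Tails is 13/10. Player I strictly prefers Heads, so Player I would not mix.
So the proposed profile is not a Nash equilibrium.

No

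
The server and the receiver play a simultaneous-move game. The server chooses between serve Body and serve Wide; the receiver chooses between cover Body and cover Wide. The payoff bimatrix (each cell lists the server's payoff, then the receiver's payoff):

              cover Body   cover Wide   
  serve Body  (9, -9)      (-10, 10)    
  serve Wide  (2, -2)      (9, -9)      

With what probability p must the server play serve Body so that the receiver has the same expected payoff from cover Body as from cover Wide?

p = 7/26

In a mixed equilibrium the receiver is indifferent between cover Body and cover Wide; this condition fixes p.
  the receiver's payoff to cover Body: p·(-9) + (1−p)·(-2) = -7p - 2
  the receiver's payoff to cover Wide: p·10 + (1−p)·(-9) = 19p - 9
  -7p - 2 = 19p - 9  ⇒  -26p = -7  ⇒  p = 7/26.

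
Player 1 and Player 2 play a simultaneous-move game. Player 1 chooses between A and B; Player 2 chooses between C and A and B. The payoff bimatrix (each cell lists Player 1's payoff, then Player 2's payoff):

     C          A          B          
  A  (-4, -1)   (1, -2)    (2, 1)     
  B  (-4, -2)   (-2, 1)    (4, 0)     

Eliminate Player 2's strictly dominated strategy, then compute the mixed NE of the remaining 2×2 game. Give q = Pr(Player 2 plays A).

q = 2/5

Player 2's strategy C is strictly dominated by B: 1 > -1 and 0 > -2. Eliminate C.
Player 2's mix must leave Player 1 indifferent between A and B.
  Player 1's payoff from A: q·1 + (1−q)·2 = -q + 2
  Player 1's payoff from B: q·(-2) + (1−q)·4 = -6q + 4
  -q + 2 = -6q + 4  ⇒  5q = 2  ⇒  q = 2/5.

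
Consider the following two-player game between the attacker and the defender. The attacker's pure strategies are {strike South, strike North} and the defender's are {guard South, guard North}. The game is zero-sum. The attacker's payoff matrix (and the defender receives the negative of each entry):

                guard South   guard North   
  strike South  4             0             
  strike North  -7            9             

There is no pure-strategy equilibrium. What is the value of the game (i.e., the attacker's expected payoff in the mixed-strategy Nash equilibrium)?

v = 9/5

The defender's mix must leave the attacker indifferent between strike South and strike North.
  the attacker's payoff to strike South: q·4 + (1−q)·0 = 4q
  the attacker's payoff to strike North: q·(-7) + (1−q)·9 = -16q + 9
  4q = -16q + 9  ⇒  20q = 9  ⇒  q = 9/20.
The value is the attacker's expected payoff against this mix (using strike South): (9/20)·4 + (11/20)·0 = 9/5.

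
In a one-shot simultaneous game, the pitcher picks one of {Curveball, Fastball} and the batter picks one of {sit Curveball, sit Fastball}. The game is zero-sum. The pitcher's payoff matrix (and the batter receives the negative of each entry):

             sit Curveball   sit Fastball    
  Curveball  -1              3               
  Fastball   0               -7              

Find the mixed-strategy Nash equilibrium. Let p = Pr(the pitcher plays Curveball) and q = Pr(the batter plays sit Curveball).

p = 7/11, q = 10/11

The pitcher's mix must leave the batter indifferent between sit Curveball and sit Fastball.
  the batter's expected payoff from sit Curveball: p·1 + (1−p)·0 = p
  the batter's expected payoff from sit Fastball: p·(-3) + (1−p)·7 = -10p + 7
  p = -10p + 7  ⇒  11p = 7  ⇒  p = 7/11.
Set the pitcher's expected payoff from Curveball equal to that from Fastball:
  the pitcher's expected payoff from Curveball: q·(-1) + (1−q)·3 = -4q + 3
  the pitcher's expected payoff from Fastball: q·0 + (1−q)·(-7) = 7q - 7
  -4q + 3 = 7q - 7  ⇒  -11q = -10  ⇒  q = 10/11.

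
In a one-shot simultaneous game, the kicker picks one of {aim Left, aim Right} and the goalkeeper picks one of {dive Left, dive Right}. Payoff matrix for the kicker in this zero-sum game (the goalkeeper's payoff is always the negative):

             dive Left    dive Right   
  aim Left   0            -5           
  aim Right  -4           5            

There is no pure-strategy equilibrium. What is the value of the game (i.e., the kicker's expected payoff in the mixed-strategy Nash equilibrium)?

For the kicker to be willing to mix, the kicker must be indifferent between aim Left and aim Right, which pins down the goalkeeper's mix.
  the kicker's payoff to aim Left: q·0 + (1−q)·(-5) = 5q - 5
  the kicker's payoff to aim Right: q·(-4) + (1−q)·5 = -9q + 5
  5q - 5 = -9q + 5  ⇒  14q = 10  ⇒  q = 5/7.
The value is the kicker's expected payoff against this mix (using aim Left): (5/7)·0 + (2/7)·(-5) = -10/7.

v = -10/7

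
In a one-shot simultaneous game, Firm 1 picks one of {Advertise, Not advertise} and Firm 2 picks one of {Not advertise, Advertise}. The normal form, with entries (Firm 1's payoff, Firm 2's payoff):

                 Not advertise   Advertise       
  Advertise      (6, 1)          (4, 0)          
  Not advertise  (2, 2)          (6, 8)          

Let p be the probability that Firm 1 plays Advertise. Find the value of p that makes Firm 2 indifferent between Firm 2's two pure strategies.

In a mixed equilibrium Firm 2 is indifferent between Not advertise and Advertise; this condition fixes p.
  Firm 2's expected payoff from Not advertise: p·1 + (1−p)·2 = -p + 2
  Firm 2's expected payoff from Advertise: p·0 + (1−p)·8 = -8p + 8
  -p + 2 = -8p + 8  ⇒  7p = 6  ⇒  p = 6/7.

p = 6/7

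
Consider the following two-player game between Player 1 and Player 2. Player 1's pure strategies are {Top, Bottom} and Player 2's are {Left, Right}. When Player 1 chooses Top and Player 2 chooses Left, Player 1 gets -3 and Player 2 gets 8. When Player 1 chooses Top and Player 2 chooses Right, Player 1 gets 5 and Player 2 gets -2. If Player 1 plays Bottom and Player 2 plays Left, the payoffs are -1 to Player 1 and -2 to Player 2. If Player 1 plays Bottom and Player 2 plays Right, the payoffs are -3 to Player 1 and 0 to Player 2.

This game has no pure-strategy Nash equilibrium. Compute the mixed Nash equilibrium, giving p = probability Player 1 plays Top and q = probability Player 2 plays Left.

Player 1's mix must leave Player 2 indifferent between Left and Right.
  Player 2's expected payoff from Left: p·8 + (1−p)·(-2) = 10p - 2
  Player 2's expected payoff from Right: p·(-2) + (1−p)·0 = -2p
  10p - 2 = -2p  ⇒  12p = 2  ⇒  p = 1/6.
Player 2's mix must leave Player 1 indifferent between Top and Bottom.
  Player 1's payoff to Top: q·(-3) + (1−q)·5 = -8q + 5
  Player 1's payoff to Bottom: q·(-1) + (1−q)·(-3) = 2q - 3
  -8q + 5 = 2q - 3  ⇒  -10q = -8  ⇒  q = 4/5.

p = 1/6, q = 4/5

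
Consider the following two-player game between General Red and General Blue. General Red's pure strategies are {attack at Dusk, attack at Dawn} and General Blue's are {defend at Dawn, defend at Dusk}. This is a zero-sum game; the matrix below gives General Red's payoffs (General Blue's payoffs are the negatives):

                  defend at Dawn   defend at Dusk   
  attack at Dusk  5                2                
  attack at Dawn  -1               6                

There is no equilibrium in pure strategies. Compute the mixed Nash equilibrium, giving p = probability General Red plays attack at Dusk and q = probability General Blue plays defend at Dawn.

General Red's mix must leave General Blue indifferent between defend at Dawn and defend at Dusk.
  General Blue's payoff to defend at Dawn: p·(-5) + (1−p)·1 = -6p + 1
  General Blue's payoff to defend at Dusk: p·(-2) + (1−p)·(-6) = 4p - 6
  -6p + 1 = 4p - 6  ⇒  -10p = -7  ⇒  p = 7/10.
In a mixed equilibrium General Red is indifferent between attack at Dusk and attack at Dawn; this condition fixes q.
  General Red's expected payoff from attack at Dusk: q·5 + (1−q)·2 = 3q + 2
  General Red's expected payoff from attack at Dawn: q·(-1) + (1−q)·6 = -7q + 6
  3q + 2 = -7q + 6  ⇒  10q = 4  ⇒  q = 2/5.

p = 7/10, q = 2/5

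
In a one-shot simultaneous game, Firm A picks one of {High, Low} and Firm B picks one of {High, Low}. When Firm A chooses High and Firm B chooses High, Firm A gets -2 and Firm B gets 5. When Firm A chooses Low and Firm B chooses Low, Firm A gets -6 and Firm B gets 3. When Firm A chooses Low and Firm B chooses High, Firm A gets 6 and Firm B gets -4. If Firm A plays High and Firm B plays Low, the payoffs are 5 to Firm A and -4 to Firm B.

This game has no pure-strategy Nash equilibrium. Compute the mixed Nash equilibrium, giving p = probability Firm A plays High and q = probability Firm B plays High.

For Firm B to be willing to mix, Firm B must be indifferent between High and Low, which pins down Firm A's mix.
  Firm B's payoff from High: p·5 + (1−p)·(-4) = 9p - 4
  Firm B's payoff from Low: p·(-4) + (1−p)·3 = -7p + 3
  9p - 4 = -7p + 3  ⇒  16p = 7  ⇒  p = 7/16.
Firm A's indifference between High and Low determines Firm B's mixing probability q:
  Firm A's payoff from High: q·(-2) + (1−q)·5 = -7q + 5
  Firm A's payoff from Low: q·6 + (1−q)·(-6) = 12q - 6
  -7q + 5 = 12q - 6  ⇒  -19q = -11  ⇒  q = 11/19.

p = 7/16, q = 11/19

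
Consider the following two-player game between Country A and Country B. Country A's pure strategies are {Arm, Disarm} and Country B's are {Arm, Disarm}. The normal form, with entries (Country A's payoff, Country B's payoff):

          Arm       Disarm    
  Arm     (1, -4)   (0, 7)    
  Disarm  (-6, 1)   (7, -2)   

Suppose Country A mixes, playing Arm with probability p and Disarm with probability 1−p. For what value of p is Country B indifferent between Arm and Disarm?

p = 3/14

In a mixed equilibrium Country B is indifferent between Arm and Disarm; this condition fixes p.
  Country B's payoff from Arm: p·(-4) + (1−p)·1 = -5p + 1
  Country B's payoff from Disarm: p·7 + (1−p)·(-2) = 9p - 2
  -5p + 1 = 9p - 2  ⇒  -14p = -3  ⇒  p = 3/14.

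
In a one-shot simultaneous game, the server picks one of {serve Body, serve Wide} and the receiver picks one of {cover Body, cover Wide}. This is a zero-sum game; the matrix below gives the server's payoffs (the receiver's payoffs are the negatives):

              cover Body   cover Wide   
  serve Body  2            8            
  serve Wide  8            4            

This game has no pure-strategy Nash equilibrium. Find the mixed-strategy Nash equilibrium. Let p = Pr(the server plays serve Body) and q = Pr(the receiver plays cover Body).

In a mixed equilibrium the receiver is indifferent between cover Body and cover Wide; this condition fixes p.
  the receiver's expected payoff from cover Body: p·(-2) + (1−p)·(-8) = 6p - 8
  the receiver's expected payoff from cover Wide: p·(-8) + (1−p)·(-4) = -4p - 4
  6p - 8 = -4p - 4  ⇒  10p = 4  ⇒  p = 2/5.
The receiver's mix must leave the server indifferent between serve Body and serve Wide.
  the server's payoff from serve Body: q·2 + (1−q)·8 = -6q + 8
  the server's payoff from serve Wide: q·8 + (1−q)·4 = 4q + 4
  -6q + 8 = 4q + 4  ⇒  -10q = -4  ⇒  q = 2/5.

p = 2/5, q = 2/5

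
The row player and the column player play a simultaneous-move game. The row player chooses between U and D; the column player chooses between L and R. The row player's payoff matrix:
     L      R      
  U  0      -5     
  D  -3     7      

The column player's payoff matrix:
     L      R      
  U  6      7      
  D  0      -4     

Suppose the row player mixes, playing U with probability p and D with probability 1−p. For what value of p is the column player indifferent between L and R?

p = 4/5

For the column player to be willing to mix, the column player must be indifferent between L and R, which pins down the row player's mix.
  the column player's payoff from L: p·6 + (1−p)·0 = 6p
  the column player's payoff from R: p·7 + (1−p)·(-4) = 11p - 4
  6p = 11p - 4  ⇒  -5p = -4  ⇒  p = 4/5.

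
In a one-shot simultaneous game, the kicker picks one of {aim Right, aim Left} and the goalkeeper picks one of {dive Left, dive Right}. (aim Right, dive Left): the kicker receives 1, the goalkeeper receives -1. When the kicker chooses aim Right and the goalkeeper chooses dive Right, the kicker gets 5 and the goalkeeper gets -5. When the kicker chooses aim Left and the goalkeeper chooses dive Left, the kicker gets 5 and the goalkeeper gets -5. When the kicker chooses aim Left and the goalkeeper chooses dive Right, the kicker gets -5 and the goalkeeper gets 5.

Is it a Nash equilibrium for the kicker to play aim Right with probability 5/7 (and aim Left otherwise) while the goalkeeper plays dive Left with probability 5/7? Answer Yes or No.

Yes

Check the goalkeeper's indifference given the kicker's mix p = 5/7:
  payoff from dive Left = -15/7; payoff from dive Right = -15/7 — equal.
Check the kicker's indifference given the goalkeeper's mix q = 5/7:
  payoff from aim Right = 15/7; payoff from aim Left = 15/7 — equal.
Both players are indifferent, so neither can profitably deviate.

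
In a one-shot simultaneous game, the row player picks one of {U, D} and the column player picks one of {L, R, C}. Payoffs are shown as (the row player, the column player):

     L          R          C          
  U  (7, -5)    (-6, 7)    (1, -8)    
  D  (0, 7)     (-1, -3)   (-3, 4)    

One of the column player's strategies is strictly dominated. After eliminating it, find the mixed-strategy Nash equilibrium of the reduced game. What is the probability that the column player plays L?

q = 5/12

The column player's strategy C is strictly dominated by L: -5 > -8 and 7 > 4. Eliminate C.
The row player's indifference between U and D determines the column player's mixing probability q:
  the row player's payoff to U: q·7 + (1−q)·(-6) = 13q - 6
  the row player's payoff to D: q·0 + (1−q)·(-1) = q - 1
  13q - 6 = q - 1  ⇒  12q = 5  ⇒  q = 5/12.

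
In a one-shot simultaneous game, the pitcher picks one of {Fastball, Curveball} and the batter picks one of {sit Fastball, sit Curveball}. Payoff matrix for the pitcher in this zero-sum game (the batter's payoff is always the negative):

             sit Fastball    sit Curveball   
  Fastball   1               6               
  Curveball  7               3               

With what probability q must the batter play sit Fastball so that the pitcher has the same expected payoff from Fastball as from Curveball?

q = 1/3

The pitcher's indifference between Fastball and Curveball determines the batter's mixing probability q:
  the pitcher's payoff to Fastball: q·1 + (1−q)·6 = -5q + 6
  the pitcher's payoff to Curveball: q·7 + (1−q)·3 = 4q + 3
  -5q + 6 = 4q + 3  ⇒  -9q = -3  ⇒  q = 1/3.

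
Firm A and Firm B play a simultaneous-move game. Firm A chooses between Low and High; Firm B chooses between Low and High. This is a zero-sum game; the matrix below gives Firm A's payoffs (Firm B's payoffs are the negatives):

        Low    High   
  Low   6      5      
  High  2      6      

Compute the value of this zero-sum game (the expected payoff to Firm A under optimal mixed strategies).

v = 26/5

Firm B's mix must leave Firm A indifferent between Low and High.
  Firm A's expected payoff from Low: q·6 + (1−q)·5 = q + 5
  Firm A's expected payoff from High: q·2 + (1−q)·6 = -4q + 6
  q + 5 = -4q + 6  ⇒  5q = 1  ⇒  q = 1/5.
The value is Firm A's expected payoff against this mix (using Low): (1/5)·6 + (4/5)·5 = 26/5.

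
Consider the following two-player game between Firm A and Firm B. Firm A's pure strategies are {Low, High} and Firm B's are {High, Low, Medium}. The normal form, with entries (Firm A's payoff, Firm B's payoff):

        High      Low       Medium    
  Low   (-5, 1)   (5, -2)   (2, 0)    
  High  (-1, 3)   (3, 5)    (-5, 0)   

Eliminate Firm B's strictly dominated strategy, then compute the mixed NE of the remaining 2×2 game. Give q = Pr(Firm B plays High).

Firm B's strategy Medium is strictly dominated by High: 1 > 0 and 3 > 0. Eliminate Medium.
Firm A's indifference between Low and High determines Firm B's mixing probability q:
  Firm A's expected payoff from Low: q·(-5) + (1−q)·5 = -10q + 5
  Firm A's expected payoff from High: q·(-1) + (1−q)·3 = -4q + 3
  -10q + 5 = -4q + 3  ⇒  -6q = -2  ⇒  q = 1/3.

q = 1/3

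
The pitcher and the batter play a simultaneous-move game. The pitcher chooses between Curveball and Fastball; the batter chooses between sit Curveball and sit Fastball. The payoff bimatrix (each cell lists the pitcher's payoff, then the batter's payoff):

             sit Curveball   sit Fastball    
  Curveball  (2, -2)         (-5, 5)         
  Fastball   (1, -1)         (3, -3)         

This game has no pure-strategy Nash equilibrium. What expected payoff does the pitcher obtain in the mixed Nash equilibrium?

The batter's mix must leave the pitcher indifferent between Curveball and Fastball.
  the pitcher's payoff to Curveball: q·2 + (1−q)·(-5) = 7q - 5
  the pitcher's payoff to Fastball: q·1 + (1−q)·3 = -2q + 3
  7q - 5 = -2q + 3  ⇒  9q = 8  ⇒  q = 8/9.
At equilibrium the pitcher is indifferent across rows, so the pitcher's payoff equals the payoff from Curveball: (8/9)·2 + (1/9)·(-5) = 11/9.

11/9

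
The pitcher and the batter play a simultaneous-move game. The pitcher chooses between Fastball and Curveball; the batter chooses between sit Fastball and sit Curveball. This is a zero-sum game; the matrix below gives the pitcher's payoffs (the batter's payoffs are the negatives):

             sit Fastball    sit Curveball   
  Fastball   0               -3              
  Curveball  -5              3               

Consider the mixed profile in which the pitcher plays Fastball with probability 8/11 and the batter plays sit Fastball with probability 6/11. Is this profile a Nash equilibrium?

Check the batter's indifference given the pitcher's mix p = 8/11:
  payoff from sit Fastball = 15/11; payoff from sit Curveball = 15/11 — equal.
Check the pitcher's indifference given the batter's mix q = 6/11:
  payoff from Fastball = -15/11; payoff from Curveball = -15/11 — equal.
Both players are indifferent, so neither can profitably deviate.

Yes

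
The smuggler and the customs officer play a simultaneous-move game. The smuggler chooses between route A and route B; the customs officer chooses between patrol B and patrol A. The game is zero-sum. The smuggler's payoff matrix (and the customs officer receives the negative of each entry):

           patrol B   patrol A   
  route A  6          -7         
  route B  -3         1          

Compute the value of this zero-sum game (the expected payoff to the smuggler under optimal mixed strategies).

Set the smuggler's expected payoff from route A equal to that from route B:
  the smuggler's payoff to route A: q·6 + (1−q)·(-7) = 13q - 7
  the smuggler's payoff to route B: q·(-3) + (1−q)·1 = -4q + 1
  13q - 7 = -4q + 1  ⇒  17q = 8  ⇒  q = 8/17.
The value is the smuggler's expected payoff against this mix (using route A): (8/17)·6 + (9/17)·(-7) = -15/17.

v = -15/17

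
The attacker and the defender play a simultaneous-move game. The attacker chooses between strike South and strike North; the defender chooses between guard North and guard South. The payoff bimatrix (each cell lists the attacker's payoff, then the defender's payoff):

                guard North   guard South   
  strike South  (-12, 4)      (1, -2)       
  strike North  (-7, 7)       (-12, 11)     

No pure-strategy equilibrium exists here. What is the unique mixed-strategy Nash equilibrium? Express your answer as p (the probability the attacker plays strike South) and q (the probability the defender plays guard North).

For the defender to be willing to mix, the defender must be indifferent between guard North and guard South, which pins down the attacker's mix.
  the defender's payoff from guard North: p·4 + (1−p)·7 = -3p + 7
  the defender's payoff from guard South: p·(-2) + (1−p)·11 = -13p + 11
  -3p + 7 = -13p + 11  ⇒  10p = 4  ⇒  p = 2/5.
The defender's mix must leave the attacker indifferent between strike South and strike North.
  the attacker's expected payoff from strike South: q·(-12) + (1−q)·1 = -13q + 1
  the attacker's expected payoff from strike North: q·(-7) + (1−q)·(-12) = 5q - 12
  -13q + 1 = 5q - 12  ⇒  -18q = -13  ⇒  q = 13/18.

p = 2/5, q = 13/18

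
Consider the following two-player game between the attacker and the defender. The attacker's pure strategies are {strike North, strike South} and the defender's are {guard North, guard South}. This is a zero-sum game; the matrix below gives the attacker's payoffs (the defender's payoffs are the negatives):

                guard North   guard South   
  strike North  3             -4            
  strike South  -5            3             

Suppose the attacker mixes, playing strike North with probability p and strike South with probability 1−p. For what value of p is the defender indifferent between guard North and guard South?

The attacker's mix must leave the defender indifferent between guard North and guard South.
  the defender's payoff from guard North: p·(-3) + (1−p)·5 = -8p + 5
  the defender's payoff from guard South: p·4 + (1−p)·(-3) = 7p - 3
  -8p + 5 = 7p - 3  ⇒  -15p = -8  ⇒  p = 8/15.

p = 8/15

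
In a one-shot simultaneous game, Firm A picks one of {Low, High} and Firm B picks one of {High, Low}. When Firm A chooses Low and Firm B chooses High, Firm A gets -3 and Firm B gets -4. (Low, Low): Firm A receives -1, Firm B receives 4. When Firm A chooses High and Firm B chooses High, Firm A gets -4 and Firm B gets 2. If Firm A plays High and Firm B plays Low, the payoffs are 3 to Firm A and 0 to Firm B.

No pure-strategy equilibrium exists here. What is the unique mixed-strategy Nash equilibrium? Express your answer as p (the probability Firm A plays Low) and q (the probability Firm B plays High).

p = 1/5, q = 4/5

Firm A's mix must leave Firm B indifferent between High and Low.
  Firm B's payoff from High: p·(-4) + (1−p)·2 = -6p + 2
  Firm B's payoff from Low: p·4 + (1−p)·0 = 4p
  -6p + 2 = 4p  ⇒  -10p = -2  ⇒  p = 1/5.
Firm B's mix must leave Firm A indifferent between Low and High.
  Firm A's expected payoff from Low: q·(-3) + (1−q)·(-1) = -2q - 1
  Firm A's expected payoff from High: q·(-4) + (1−q)·3 = -7q + 3
  -2q - 1 = -7q + 3  ⇒  5q = 4  ⇒  q = 4/5.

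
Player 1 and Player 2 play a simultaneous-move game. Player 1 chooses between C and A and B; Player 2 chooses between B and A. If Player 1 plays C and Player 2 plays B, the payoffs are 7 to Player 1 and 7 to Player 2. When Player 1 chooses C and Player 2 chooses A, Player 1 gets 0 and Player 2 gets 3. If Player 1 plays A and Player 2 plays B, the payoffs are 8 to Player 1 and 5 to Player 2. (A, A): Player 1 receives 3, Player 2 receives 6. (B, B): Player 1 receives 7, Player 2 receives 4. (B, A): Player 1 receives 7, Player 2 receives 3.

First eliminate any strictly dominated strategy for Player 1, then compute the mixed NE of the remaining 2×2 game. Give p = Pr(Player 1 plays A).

Player 1's strategy C is strictly dominated by A: 8 > 7 and 3 > 0. Eliminate C.
Player 1's mix must leave Player 2 indifferent between B and A.
  Player 2's payoff to B: p·5 + (1−p)·4 = p + 4
  Player 2's payoff to A: p·6 + (1−p)·3 = 3p + 3
  p + 4 = 3p + 3  ⇒  -2p = -1  ⇒  p = 1/2.

p = 1/2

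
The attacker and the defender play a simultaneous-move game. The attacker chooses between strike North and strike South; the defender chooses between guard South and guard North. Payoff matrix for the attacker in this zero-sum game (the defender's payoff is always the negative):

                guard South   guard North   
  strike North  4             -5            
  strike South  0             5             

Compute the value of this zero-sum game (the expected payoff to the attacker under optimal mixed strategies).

v = 10/7

For the attacker to be willing to mix, the attacker must be indifferent between strike North and strike South, which pins down the defender's mix.
  the attacker's payoff from strike North: q·4 + (1−q)·(-5) = 9q - 5
  the attacker's payoff from strike South: q·0 + (1−q)·5 = -5q + 5
  9q - 5 = -5q + 5  ⇒  14q = 10  ⇒  q = 5/7.
The value is the attacker's expected payoff against this mix (using strike North): (5/7)·4 + (2/7)·(-5) = 10/7.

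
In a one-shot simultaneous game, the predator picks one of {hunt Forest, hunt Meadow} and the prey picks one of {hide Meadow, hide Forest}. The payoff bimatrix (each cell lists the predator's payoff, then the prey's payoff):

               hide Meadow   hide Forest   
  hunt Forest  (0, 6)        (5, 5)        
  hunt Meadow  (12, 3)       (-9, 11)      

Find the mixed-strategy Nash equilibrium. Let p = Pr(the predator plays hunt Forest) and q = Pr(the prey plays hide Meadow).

For the prey to be willing to mix, the prey must be indifferent between hide Meadow and hide Forest, which pins down the predator's mix.
  the prey's payoff from hide Meadow: p·6 + (1−p)·3 = 3p + 3
  the prey's payoff from hide Forest: p·5 + (1−p)·11 = -6p + 11
  3p + 3 = -6p + 11  ⇒  9p = 8  ⇒  p = 8/9.
For the predator to be willing to mix, the predator must be indifferent between hunt Forest and hunt Meadow, which pins down the prey's mix.
  the predator's payoff from hunt Forest: q·0 + (1−q)·5 = -5q + 5
  the predator's payoff from hunt Meadow: q·12 + (1−q)·(-9) = 21q - 9
  -5q + 5 = 21q - 9  ⇒  -26q = -14  ⇒  q = 7/13.

p = 8/9, q = 7/13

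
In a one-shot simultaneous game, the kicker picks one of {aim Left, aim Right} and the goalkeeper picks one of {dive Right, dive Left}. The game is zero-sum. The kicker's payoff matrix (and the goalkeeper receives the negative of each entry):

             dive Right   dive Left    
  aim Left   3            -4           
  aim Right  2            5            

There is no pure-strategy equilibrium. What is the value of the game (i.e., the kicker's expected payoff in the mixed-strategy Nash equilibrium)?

v = 23/10

The kicker's indifference between aim Left and aim Right determines the goalkeeper's mixing probability q:
  the kicker's payoff from aim Left: q·3 + (1−q)·(-4) = 7q - 4
  the kicker's payoff from aim Right: q·2 + (1−q)·5 = -3q + 5
  7q - 4 = -3q + 5  ⇒  10q = 9  ⇒  q = 9/10.
The value is the kicker's expected payoff against this mix (using aim Left): (9/10)·3 + (1/10)·(-4) = 23/10.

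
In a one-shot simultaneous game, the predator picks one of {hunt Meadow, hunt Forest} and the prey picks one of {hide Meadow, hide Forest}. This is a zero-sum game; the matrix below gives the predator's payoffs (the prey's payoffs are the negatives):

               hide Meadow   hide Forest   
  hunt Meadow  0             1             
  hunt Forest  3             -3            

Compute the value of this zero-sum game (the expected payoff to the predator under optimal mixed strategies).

v = 3/7

Set the predator's expected payoff from hunt Meadow equal to that from hunt Forest:
  the predator's payoff to hunt Meadow: q·0 + (1−q)·1 = -q + 1
  the predator's payoff to hunt Forest: q·3 + (1−q)·(-3) = 6q - 3
  -q + 1 = 6q - 3  ⇒  -7q = -4  ⇒  q = 4/7.
The value is the predator's expected payoff against this mix (using hunt Meadow): (4/7)·0 + (3/7)·1 = 3/7.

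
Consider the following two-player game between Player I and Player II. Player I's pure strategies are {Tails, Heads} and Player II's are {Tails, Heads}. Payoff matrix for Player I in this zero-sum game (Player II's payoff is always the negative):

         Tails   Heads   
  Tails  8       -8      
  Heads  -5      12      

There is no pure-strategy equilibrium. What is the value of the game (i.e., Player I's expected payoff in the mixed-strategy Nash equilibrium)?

v = 56/33

Player II's mix must leave Player I indifferent between Tails and Heads.
  Player I's payoff from Tails: q·8 + (1−q)·(-8) = 16q - 8
  Player I's payoff from Heads: q·(-5) + (1−q)·12 = -17q + 12
  16q - 8 = -17q + 12  ⇒  33q = 20  ⇒  q = 20/33.
The value is Player I's expected payoff against this mix (using Tails): (20/33)·8 + (13/33)·(-8) = 56/33.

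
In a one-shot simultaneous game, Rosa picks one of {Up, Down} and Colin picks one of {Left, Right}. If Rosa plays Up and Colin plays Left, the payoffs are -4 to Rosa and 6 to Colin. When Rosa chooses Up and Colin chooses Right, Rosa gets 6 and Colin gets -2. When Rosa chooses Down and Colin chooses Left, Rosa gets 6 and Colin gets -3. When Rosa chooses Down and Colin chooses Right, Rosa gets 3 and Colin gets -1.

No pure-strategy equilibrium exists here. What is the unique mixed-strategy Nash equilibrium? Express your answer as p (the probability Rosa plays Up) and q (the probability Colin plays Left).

For Colin to be willing to mix, Colin must be indifferent between Left and Right, which pins down Rosa's mix.
  Colin's expected payoff from Left: p·6 + (1−p)·(-3) = 9p - 3
  Colin's expected payoff from Right: p·(-2) + (1−p)·(-1) = -p - 1
  9p - 3 = -p - 1  ⇒  10p = 2  ⇒  p = 1/5.
Set Rosa's expected payoff from Up equal to that from Down:
  Rosa's payoff from Up: q·(-4) + (1−q)·6 = -10q + 6
  Rosa's payoff from Down: q·6 + (1−q)·3 = 3q + 3
  -10q + 6 = 3q + 3  ⇒  -13q = -3  ⇒  q = 3/13.

p = 1/5, q = 3/13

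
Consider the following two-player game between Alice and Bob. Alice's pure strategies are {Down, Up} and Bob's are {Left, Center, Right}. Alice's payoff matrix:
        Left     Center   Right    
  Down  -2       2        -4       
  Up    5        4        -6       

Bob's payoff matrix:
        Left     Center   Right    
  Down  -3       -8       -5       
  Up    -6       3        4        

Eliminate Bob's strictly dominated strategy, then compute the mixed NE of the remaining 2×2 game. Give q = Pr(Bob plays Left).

Bob's strategy Center is strictly dominated by Right: -5 > -8 and 4 > 3. Eliminate Center.
For Alice to be willing to mix, Alice must be indifferent between Down and Up, which pins down Bob's mix.
  Alice's payoff to Down: q·(-2) + (1−q)·(-4) = 2q - 4
  Alice's payoff to Up: q·5 + (1−q)·(-6) = 11q - 6
  2q - 4 = 11q - 6  ⇒  -9q = -2  ⇒  q = 2/9.

q = 2/9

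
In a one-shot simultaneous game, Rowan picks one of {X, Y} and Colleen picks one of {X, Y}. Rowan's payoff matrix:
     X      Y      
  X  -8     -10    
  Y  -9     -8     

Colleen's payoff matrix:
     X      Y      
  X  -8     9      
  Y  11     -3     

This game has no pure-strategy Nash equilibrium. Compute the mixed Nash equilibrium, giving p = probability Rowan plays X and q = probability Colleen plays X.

p = 14/31, q = 2/3

For Colleen to be willing to mix, Colleen must be indifferent between X and Y, which pins down Rowan's mix.
  Colleen's expected payoff from X: p·(-8) + (1−p)·11 = -19p + 11
  Colleen's expected payoff from Y: p·9 + (1−p)·(-3) = 12p - 3
  -19p + 11 = 12p - 3  ⇒  -31p = -14  ⇒  p = 14/31.
Set Rowan's expected payoff from X equal to that from Y:
  Rowan's payoff from X: q·(-8) + (1−q)·(-10) = 2q - 10
  Rowan's payoff from Y: q·(-9) + (1−q)·(-8) = -q - 8
  2q - 10 = -q - 8  ⇒  3q = 2  ⇒  q = 2/3.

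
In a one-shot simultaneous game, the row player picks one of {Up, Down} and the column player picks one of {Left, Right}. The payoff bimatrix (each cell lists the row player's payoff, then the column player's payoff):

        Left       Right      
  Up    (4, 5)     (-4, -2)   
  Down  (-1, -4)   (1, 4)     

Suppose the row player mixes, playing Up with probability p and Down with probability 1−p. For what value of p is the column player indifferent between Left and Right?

p = 8/15

The row player's mix must leave the column player indifferent between Left and Right.
  the column player's payoff to Left: p·5 + (1−p)·(-4) = 9p - 4
  the column player's payoff to Right: p·(-2) + (1−p)·4 = -6p + 4
  9p - 4 = -6p + 4  ⇒  15p = 8  ⇒  p = 8/15.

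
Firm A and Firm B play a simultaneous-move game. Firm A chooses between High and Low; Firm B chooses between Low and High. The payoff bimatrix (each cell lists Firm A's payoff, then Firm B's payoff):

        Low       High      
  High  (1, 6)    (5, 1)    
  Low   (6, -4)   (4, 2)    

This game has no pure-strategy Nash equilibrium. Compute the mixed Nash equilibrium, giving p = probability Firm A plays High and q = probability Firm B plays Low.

p = 6/11, q = 1/6

For Firm B to be willing to mix, Firm B must be indifferent between Low and High, which pins down Firm A's mix.
  Firm B's payoff to Low: p·6 + (1−p)·(-4) = 10p - 4
  Firm B's payoff to High: p·1 + (1−p)·2 = -p + 2
  10p - 4 = -p + 2  ⇒  11p = 6  ⇒  p = 6/11.
Firm B's mix must leave Firm A indifferent between High and Low.
  Firm A's payoff from High: q·1 + (1−q)·5 = -4q + 5
  Firm A's payoff from Low: q·6 + (1−q)·4 = 2q + 4
  -4q + 5 = 2q + 4  ⇒  -6q = -1  ⇒  q = 1/6.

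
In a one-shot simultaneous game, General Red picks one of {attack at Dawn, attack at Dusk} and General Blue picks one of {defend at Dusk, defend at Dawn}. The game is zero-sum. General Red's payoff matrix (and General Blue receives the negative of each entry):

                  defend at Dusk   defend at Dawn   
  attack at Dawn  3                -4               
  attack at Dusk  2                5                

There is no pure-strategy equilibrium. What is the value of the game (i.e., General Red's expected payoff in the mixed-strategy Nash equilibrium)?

v = 23/10

In a mixed equilibrium General Red is indifferent between attack at Dawn and attack at Dusk; this condition fixes q.
  General Red's payoff from attack at Dawn: q·3 + (1−q)·(-4) = 7q - 4
  General Red's payoff from attack at Dusk: q·2 + (1−q)·5 = -3q + 5
  7q - 4 = -3q + 5  ⇒  10q = 9  ⇒  q = 9/10.
The value is General Red's expected payoff against this mix (using attack at Dawn): (9/10)·3 + (1/10)·(-4) = 23/10.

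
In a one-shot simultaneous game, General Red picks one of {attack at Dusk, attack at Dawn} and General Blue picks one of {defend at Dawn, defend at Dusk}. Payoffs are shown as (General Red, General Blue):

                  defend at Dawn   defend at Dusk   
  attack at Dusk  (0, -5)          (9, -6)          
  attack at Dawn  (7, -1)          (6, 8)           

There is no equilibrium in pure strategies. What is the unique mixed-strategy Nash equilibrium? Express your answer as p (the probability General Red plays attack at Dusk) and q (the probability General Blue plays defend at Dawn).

p = 9/10, q = 3/10

In a mixed equilibrium General Blue is indifferent between defend at Dawn and defend at Dusk; this condition fixes p.
  General Blue's payoff from defend at Dawn: p·(-5) + (1−p)·(-1) = -4p - 1
  General Blue's payoff from defend at Dusk: p·(-6) + (1−p)·8 = -14p + 8
  -4p - 1 = -14p + 8  ⇒  10p = 9  ⇒  p = 9/10.
For General Red to be willing to mix, General Red must be indifferent between attack at Dusk and attack at Dawn, which pins down General Blue's mix.
  General Red's payoff to attack at Dusk: q·0 + (1−q)·9 = -9q + 9
  General Red's payoff to attack at Dawn: q·7 + (1−q)·6 = q + 6
  -9q + 9 = q + 6  ⇒  -10q = -3  ⇒  q = 3/10.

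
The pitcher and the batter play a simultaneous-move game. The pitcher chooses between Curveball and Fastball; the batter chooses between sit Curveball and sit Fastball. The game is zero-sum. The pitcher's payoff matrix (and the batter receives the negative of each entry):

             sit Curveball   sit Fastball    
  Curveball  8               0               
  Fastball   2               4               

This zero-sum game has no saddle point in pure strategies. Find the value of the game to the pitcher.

v = 16/5

Set the pitcher's expected payoff from Curveball equal to that from Fastball:
  the pitcher's payoff from Curveball: q·8 + (1−q)·0 = 8q
  the pitcher's payoff from Fastball: q·2 + (1−q)·4 = -2q + 4
  8q = -2q + 4  ⇒  10q = 4  ⇒  q = 2/5.
The value is the pitcher's expected payoff against this mix (using Curveball): (2/5)·8 + (3/5)·0 = 16/5.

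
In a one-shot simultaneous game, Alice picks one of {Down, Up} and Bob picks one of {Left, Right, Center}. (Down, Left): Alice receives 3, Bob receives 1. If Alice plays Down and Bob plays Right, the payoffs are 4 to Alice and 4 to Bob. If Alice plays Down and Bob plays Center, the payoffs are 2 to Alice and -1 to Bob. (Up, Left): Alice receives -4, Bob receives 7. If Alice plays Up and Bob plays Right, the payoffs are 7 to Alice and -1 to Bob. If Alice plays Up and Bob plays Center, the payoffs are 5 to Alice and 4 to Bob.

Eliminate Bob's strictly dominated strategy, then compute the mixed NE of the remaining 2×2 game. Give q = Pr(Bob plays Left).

q = 3/10

Bob's strategy Center is strictly dominated by Left: 1 > -1 and 7 > 4. Eliminate Center.
Alice's indifference between Down and Up determines Bob's mixing probability q:
  Alice's payoff to Down: q·3 + (1−q)·4 = -q + 4
  Alice's payoff to Up: q·(-4) + (1−q)·7 = -11q + 7
  -q + 4 = -11q + 7  ⇒  10q = 3  ⇒  q = 3/10.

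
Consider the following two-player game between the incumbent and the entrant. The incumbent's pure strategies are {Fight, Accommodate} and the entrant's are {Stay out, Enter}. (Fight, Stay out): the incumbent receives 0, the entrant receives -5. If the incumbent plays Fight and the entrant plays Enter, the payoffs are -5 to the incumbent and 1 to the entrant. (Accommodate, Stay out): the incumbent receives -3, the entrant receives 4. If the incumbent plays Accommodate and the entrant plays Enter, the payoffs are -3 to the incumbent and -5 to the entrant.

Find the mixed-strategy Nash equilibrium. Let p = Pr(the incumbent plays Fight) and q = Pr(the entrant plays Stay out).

p = 3/5, q = 2/5

For the entrant to be willing to mix, the entrant must be indifferent between Stay out and Enter, which pins down the incumbent's mix.
  the entrant's payoff to Stay out: p·(-5) + (1−p)·4 = -9p + 4
  the entrant's payoff to Enter: p·1 + (1−p)·(-5) = 6p - 5
  -9p + 4 = 6p - 5  ⇒  -15p = -9  ⇒  p = 3/5.
Set the incumbent's expected payoff from Fight equal to that from Accommodate:
  the incumbent's payoff from Fight: q·0 + (1−q)·(-5) = 5q - 5
  the incumbent's payoff from Accommodate: q·(-3) + (1−q)·(-3) = -3
  5q - 5 = -3  ⇒  5q = 2  ⇒  q = 2/5.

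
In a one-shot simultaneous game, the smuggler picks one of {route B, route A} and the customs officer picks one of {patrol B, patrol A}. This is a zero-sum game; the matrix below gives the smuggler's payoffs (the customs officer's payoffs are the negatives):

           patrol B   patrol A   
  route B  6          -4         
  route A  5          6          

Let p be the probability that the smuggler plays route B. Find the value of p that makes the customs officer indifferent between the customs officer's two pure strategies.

p = 1/11

The customs officer's indifference between patrol B and patrol A determines the smuggler's mixing probability p:
  the customs officer's payoff from patrol B: p·(-6) + (1−p)·(-5) = -p - 5
  the customs officer's payoff from patrol A: p·4 + (1−p)·(-6) = 10p - 6
  -p - 5 = 10p - 6  ⇒  -11p = -1  ⇒  p = 1/11.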